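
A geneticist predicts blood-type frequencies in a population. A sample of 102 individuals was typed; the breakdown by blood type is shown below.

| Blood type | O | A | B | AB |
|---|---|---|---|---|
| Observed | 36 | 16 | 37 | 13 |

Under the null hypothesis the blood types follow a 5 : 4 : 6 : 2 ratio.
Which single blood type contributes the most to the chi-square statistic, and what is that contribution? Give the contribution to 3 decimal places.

Ratio total = 17. Expected counts: 102×5/17 = 30, 102×4/17 = 24, 102×6/17 = 36, 102×2/17 = 12.
O: (36 − 30)²/30 = 36/30 = 1.2000
A: (16 − 24)²/24 = 64/24 = 2.6667
B: (37 − 36)²/36 = 1/36 = 0.0278
AB: (13 − 12)²/12 = 1/12 = 0.0833
The largest term is for A: 2.667.

A, 2.667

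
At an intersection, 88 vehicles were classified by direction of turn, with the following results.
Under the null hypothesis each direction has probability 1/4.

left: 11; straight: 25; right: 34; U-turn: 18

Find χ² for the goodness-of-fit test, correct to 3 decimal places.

13.182

Expected count for each of the 4 categories: 88/4 = 22.
left: (11 − 22)²/22 = 121/22 = 5.5000
straight: (25 − 22)²/22 = 9/22 = 0.4091
right: (34 − 22)²/22 = 144/22 = 6.5455
U-turn: (18 − 22)²/22 = 16/22 = 0.7273
Sum = 13.182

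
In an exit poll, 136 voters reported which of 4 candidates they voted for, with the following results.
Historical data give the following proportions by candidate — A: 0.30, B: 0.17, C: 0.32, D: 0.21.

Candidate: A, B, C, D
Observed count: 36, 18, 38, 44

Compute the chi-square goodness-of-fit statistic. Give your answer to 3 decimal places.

Expected counts E_i = n·p_i: 136×0.30 = 40.8, 136×0.17 = 23.12, 136×0.32 = 43.52, 136×0.21 = 28.56.
cat         O        E   (O−E)²/E
A          36     40.8     0.5647
B          18    23.12     1.1338
C          38    43.52     0.7001
D          44    28.56     8.3471
Sum = 10.746

10.746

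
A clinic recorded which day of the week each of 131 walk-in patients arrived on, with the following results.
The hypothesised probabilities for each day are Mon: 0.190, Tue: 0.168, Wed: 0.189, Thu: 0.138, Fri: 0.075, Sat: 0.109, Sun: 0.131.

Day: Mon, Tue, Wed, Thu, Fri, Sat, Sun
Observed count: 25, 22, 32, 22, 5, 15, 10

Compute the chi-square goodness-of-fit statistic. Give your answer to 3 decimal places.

8.363

Expected counts E_i = n·p_i: 131×0.190 = 24.89, 131×0.168 = 22.008, 131×0.189 = 24.759, 131×0.138 = 18.078, 131×0.075 = 9.825, 131×0.109 = 14.279, 131×0.131 = 17.161.
χ² = (25−24.89)²/24.89 + (22−22.008)²/22.008 + (32−24.759)²/24.759 + (22−18.078)²/18.078 + (5−9.825)²/9.825 + (15−14.279)²/14.279 + (10−17.161)²/17.161
   = 0.0005 + 0.0000 + 2.1177 + 0.8509 + 2.3695 + 0.0364 + 2.9882
Sum = 8.363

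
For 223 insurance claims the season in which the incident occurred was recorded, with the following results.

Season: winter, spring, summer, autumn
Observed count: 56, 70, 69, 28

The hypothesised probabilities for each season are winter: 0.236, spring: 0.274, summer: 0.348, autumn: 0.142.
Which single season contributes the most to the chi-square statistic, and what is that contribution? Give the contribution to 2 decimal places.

spring, 1.30

Expected counts E_i = n·p_i: 223×0.236 = 52.628, 223×0.274 = 61.102, 223×0.348 = 77.604, 223×0.142 = 31.666.
cat         O        E   (O−E)²/E
winter     56   52.628      0.216
spring     70   61.102      1.296
summer     69   77.604      0.954
autumn     28   31.666      0.424
The largest term is for spring: 1.30.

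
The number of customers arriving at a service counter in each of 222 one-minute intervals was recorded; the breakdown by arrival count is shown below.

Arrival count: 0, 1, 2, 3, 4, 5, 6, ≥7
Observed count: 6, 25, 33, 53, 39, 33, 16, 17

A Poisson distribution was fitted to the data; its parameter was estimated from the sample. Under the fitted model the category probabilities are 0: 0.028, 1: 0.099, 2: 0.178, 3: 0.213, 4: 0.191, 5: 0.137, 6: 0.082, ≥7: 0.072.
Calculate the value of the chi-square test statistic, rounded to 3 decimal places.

3.012

Expected counts E_i = n·p_i: 222×0.028 = 6.216, 222×0.099 = 21.978, 222×0.178 = 39.516, 222×0.213 = 47.286, 222×0.191 = 42.402, 222×0.137 = 30.414, 222×0.082 = 18.204, 222×0.072 = 15.984.
cat         O        E   (O−E)²/E
0           6    6.216     0.0075
1          25   21.978     0.4155
2          33   39.516     1.0745
3          53   47.286     0.6905
4          39   42.402     0.2729
5          33   30.414     0.2199
6          16   18.204     0.2668
≥7         17   15.984     0.0646
Sum = 3.012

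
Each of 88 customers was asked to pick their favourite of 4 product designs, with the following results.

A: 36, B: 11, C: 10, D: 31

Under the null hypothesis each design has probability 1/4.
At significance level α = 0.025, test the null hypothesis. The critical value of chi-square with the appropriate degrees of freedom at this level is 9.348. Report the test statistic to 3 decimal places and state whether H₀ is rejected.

Under H₀ each category has probability 1/4, so each expected count is 88/4 = 22.
cat         O        E   (O−E)²/E
A          36       22     8.9091
B          11       22     5.5000
C          10       22     6.5455
D          31       22     3.6818
Sum = 24.636
df = 3. Since 24.636 > 9.348, we reject H₀.

24.636; reject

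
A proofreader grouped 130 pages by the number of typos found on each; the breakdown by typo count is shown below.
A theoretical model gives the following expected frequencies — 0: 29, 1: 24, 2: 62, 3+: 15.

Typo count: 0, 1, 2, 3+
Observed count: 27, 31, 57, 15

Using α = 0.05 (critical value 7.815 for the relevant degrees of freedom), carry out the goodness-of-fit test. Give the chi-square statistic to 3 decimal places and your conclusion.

2.583; do not reject

0: (27 − 29)²/29 = 4/29 = 0.1379
1: (31 − 24)²/24 = 49/24 = 2.0417
2: (57 − 62)²/62 = 25/62 = 0.4032
3+: (15 − 15)²/15 = 0/15 = 0.0000
Sum = 2.583
df = 3. Since 2.583 < 7.815, we do not reject H₀.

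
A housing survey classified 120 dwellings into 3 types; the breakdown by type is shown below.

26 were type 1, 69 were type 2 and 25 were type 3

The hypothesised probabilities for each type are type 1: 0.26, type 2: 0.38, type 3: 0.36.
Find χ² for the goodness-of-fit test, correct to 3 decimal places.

20.542

Expected counts E_i = n·p_i: 120×0.26 = 31.2, 120×0.38 = 45.6, 120×0.36 = 43.2.
χ² = (26−31.2)²/31.2 + (69−45.6)²/45.6 + (25−43.2)²/43.2
   = 0.8667 + 12.0079 + 7.6676
Sum = 20.542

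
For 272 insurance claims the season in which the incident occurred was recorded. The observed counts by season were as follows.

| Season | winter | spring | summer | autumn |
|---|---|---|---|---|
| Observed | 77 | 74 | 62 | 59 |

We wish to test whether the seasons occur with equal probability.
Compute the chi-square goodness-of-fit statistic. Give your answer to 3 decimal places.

3.441

Under H₀ each category has probability 1/4, so each expected count is 272/4 = 68.
χ² = (77−68)²/68 + (74−68)²/68 + (62−68)²/68 + (59−68)²/68
   = 1.1912 + 0.5294 + 0.5294 + 1.1912
Sum = 3.441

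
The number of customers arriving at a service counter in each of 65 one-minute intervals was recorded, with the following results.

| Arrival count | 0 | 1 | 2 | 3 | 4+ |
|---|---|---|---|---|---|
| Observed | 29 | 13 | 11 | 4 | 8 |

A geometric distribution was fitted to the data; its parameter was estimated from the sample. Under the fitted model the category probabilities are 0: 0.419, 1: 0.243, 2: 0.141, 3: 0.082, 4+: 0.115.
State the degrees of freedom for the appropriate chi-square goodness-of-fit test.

There are k = 5 categories and 1 parameter estimated from the data, so df = 5 − 1 − 1 = 3.

3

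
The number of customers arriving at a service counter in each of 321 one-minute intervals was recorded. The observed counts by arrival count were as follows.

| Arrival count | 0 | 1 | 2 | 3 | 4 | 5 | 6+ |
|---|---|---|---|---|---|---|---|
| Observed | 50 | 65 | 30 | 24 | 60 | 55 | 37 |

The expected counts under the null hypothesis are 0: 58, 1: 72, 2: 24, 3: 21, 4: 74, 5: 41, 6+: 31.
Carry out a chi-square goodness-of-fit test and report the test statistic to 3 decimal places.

12.303

0: (50 − 58)²/58 = 64/58 = 1.1034
1: (65 − 72)²/72 = 49/72 = 0.6806
2: (30 − 24)²/24 = 36/24 = 1.5000
3: (24 − 21)²/21 = 9/21 = 0.4286
4: (60 − 74)²/74 = 196/74 = 2.6486
5: (55 − 41)²/41 = 196/41 = 4.7805
6+: (37 − 31)²/31 = 36/31 = 1.1613
Sum = 12.303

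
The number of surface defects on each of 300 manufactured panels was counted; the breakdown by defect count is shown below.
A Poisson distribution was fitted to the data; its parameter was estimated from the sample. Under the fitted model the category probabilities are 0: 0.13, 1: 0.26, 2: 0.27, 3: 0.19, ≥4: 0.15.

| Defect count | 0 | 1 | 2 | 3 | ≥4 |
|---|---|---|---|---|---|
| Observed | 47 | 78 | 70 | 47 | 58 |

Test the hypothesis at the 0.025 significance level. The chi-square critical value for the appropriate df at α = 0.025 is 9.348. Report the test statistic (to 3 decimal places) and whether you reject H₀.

8.645; do not reject

Expected counts E_i = n·p_i: 300×0.13 = 39, 300×0.26 = 78, 300×0.27 = 81, 300×0.19 = 57, 300×0.15 = 45.
χ² = (47−39)²/39 + (78−78)²/78 + (70−81)²/81 + (47−57)²/57 + (58−45)²/45
   = 1.6410 + 0.0000 + 1.4938 + 1.7544 + 3.7556
Sum = 8.645
df = 3. Since 8.645 < 9.348, we do not reject H₀.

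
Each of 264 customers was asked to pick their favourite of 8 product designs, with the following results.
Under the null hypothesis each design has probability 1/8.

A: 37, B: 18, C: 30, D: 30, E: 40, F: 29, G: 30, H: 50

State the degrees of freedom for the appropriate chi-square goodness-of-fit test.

7

There are k = 8 categories and no parameters were estimated from the data, so df = 8 − 1 = 7.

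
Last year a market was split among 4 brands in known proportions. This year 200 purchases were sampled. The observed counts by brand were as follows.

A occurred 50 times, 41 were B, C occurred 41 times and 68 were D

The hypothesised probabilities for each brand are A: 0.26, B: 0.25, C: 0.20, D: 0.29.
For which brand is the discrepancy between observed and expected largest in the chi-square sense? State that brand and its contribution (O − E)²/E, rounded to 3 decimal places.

D, 1.724

Expected counts E_i = n·p_i: 200×0.26 = 52, 200×0.25 = 50, 200×0.20 = 40, 200×0.29 = 58.
χ² = (50−52)²/52 + (41−50)²/50 + (41−40)²/40 + (68−58)²/58
   = 0.0769 + 1.6200 + 0.0250 + 1.7241
The largest term is for D: 1.724.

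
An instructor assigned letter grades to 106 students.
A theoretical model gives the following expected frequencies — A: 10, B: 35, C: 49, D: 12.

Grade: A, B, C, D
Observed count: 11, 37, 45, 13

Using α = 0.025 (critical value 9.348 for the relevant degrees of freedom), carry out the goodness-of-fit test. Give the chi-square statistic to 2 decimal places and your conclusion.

χ² = (11−10)²/10 + (37−35)²/35 + (45−49)²/49 + (13−12)²/12
   = 0.100 + 0.114 + 0.327 + 0.083
Sum = 0.62
df = 3. Since 0.62 < 9.348, we do not reject H₀.

0.62; do not reject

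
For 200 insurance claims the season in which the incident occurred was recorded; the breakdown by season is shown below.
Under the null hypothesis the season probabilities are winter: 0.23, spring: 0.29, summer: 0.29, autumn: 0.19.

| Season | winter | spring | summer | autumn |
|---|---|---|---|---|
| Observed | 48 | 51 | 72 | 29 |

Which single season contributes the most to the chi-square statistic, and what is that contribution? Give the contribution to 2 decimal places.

Expected counts E_i = n·p_i: 200×0.23 = 46, 200×0.29 = 58, 200×0.29 = 58, 200×0.19 = 38.
cat         O        E   (O−E)²/E
winter     48       46      0.087
spring     51       58      0.845
summer     72       58      3.379
autumn     29       38      2.132
The largest term is for summer: 3.38.

summer, 3.38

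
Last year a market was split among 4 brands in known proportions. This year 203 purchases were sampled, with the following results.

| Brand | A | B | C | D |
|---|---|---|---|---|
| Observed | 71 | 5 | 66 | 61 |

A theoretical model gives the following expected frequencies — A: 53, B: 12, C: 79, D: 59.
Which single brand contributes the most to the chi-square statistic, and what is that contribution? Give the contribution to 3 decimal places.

A, 6.113

cat         O        E   (O−E)²/E
A          71       53     6.1132
B           5       12     4.0833
C          66       79     2.1392
D          61       59     0.0678
The largest term is for A: 6.113.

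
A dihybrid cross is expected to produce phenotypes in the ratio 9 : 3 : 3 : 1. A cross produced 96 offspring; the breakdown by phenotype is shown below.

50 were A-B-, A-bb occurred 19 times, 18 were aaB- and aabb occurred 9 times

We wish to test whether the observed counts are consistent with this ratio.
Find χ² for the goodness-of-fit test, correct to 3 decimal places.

1.852

Ratio total = 16. Expected counts: 96×9/16 = 54, 96×3/16 = 18, 96×3/16 = 18, 96×1/16 = 6.
A-B-: (50 − 54)²/54 = 16/54 = 0.2963
A-bb: (19 − 18)²/18 = 1/18 = 0.0556
aaB-: (18 − 18)²/18 = 0/18 = 0.0000
aabb: (9 − 6)²/6 = 9/6 = 1.5000
Sum = 1.852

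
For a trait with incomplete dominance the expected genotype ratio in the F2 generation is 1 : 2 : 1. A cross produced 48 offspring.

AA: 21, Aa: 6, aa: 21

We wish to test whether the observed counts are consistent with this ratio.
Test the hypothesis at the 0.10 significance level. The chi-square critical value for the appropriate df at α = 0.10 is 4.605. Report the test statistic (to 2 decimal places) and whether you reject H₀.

Ratio total = 4. Expected counts: 48×1/4 = 12, 48×2/4 = 24, 48×1/4 = 12.
χ² = (21−12)²/12 + (6−24)²/24 + (21−12)²/12
   = 6.750 + 13.500 + 6.750
Sum = 27.00
df = 2. Since 27.00 > 4.605, we reject H₀.

27.00; reject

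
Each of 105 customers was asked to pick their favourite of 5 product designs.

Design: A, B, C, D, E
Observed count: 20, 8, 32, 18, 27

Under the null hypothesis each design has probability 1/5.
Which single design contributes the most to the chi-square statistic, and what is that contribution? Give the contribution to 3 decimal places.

Under H₀ each category has probability 1/5, so each expected count is 105/5 = 21.
A: (20 − 21)²/21 = 1/21 = 0.0476
B: (8 − 21)²/21 = 169/21 = 8.0476
C: (32 − 21)²/21 = 121/21 = 5.7619
D: (18 − 21)²/21 = 9/21 = 0.4286
E: (27 − 21)²/21 = 36/21 = 1.7143
The largest term is for B: 8.048.

B, 8.048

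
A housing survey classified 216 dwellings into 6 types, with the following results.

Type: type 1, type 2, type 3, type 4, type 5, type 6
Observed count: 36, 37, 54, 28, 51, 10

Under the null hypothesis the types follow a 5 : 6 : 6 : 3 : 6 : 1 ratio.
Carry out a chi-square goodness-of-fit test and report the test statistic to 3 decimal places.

5.025

Ratio total = 27. Expected counts: 216×5/27 = 40, 216×6/27 = 48, 216×6/27 = 48, 216×3/27 = 24, 216×6/27 = 48, 216×1/27 = 8.
χ² = (36−40)²/40 + (37−48)²/48 + (54−48)²/48 + (28−24)²/24 + (51−48)²/48 + (10−8)²/8
   = 0.4000 + 2.5208 + 0.7500 + 0.6667 + 0.1875 + 0.5000
Sum = 5.025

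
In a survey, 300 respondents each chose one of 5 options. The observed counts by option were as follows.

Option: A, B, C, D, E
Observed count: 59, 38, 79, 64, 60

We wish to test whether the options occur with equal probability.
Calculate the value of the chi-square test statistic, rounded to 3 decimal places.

Expected count for each of the 5 categories: 300/5 = 60.
cat         O        E   (O−E)²/E
A          59       60     0.0167
B          38       60     8.0667
C          79       60     6.0167
D          64       60     0.2667
E          60       60     0.0000
Sum = 14.367

14.367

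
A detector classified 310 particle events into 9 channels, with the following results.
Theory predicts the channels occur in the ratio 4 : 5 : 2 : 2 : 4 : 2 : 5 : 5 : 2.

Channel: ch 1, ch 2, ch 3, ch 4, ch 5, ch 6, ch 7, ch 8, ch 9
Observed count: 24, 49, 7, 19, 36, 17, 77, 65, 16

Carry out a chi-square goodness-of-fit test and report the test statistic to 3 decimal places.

Ratio total = 31. Expected counts: 310×4/31 = 40, 310×5/31 = 50, 310×2/31 = 20, 310×2/31 = 20, 310×4/31 = 40, 310×2/31 = 20, 310×5/31 = 50, 310×5/31 = 50, 310×2/31 = 20.
ch 1: (24 − 40)²/40 = 256/40 = 6.4000
ch 2: (49 − 50)²/50 = 1/50 = 0.0200
ch 3: (7 − 20)²/20 = 169/20 = 8.4500
ch 4: (19 − 20)²/20 = 1/20 = 0.0500
ch 5: (36 − 40)²/40 = 16/40 = 0.4000
ch 6: (17 − 20)²/20 = 9/20 = 0.4500
ch 7: (77 − 50)²/50 = 729/50 = 14.5800
ch 8: (65 − 50)²/50 = 225/50 = 4.5000
ch 9: (16 − 20)²/20 = 16/20 = 0.8000
Sum = 35.650

35.650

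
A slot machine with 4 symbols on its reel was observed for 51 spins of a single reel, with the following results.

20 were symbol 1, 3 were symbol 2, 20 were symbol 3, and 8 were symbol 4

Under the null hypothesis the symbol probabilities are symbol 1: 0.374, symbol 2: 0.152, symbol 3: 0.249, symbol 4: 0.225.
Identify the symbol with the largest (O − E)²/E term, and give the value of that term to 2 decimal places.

Expected counts E_i = n·p_i: 51×0.374 = 19.074, 51×0.152 = 7.752, 51×0.249 = 12.699, 51×0.225 = 11.475.
cat           O        E   (O−E)²/E
symbol 1     20   19.074      0.045
symbol 2      3    7.752      2.913
symbol 3     20   12.699      4.198
symbol 4      8   11.475      1.052
The largest term is for symbol 3: 4.20.

symbol 3, 4.20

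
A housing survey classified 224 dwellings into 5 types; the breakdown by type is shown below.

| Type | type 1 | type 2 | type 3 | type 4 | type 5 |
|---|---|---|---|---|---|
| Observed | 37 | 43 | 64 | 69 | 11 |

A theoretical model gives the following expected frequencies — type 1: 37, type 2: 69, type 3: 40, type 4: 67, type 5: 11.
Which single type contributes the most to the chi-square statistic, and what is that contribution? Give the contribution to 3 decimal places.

χ² = (37−37)²/37 + (43−69)²/69 + (64−40)²/40 + (69−67)²/67 + (11−11)²/11
   = 0.0000 + 9.7971 + 14.4000 + 0.0597 + 0.0000
The largest term is for type 3: 14.400.

type 3, 14.400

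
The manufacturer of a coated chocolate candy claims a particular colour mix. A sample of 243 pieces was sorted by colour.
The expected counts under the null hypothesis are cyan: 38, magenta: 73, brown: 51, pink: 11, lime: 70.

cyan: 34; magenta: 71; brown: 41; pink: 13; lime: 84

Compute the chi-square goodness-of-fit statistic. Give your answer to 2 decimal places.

cat          O        E   (O−E)²/E
cyan        34       38      0.421
magenta     71       73      0.055
brown       41       51      1.961
pink        13       11      0.364
lime        84       70      2.800
Sum = 5.60

5.60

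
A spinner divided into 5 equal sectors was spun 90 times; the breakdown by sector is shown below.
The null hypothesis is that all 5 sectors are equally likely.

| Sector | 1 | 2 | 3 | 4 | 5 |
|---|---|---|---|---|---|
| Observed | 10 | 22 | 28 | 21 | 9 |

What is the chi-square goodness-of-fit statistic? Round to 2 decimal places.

Expected count for each of the 5 categories: 90/5 = 18.
1: (10 − 18)²/18 = 64/18 = 3.556
2: (22 − 18)²/18 = 16/18 = 0.889
3: (28 − 18)²/18 = 100/18 = 5.556
4: (21 − 18)²/18 = 9/18 = 0.500
5: (9 − 18)²/18 = 81/18 = 4.500
Sum = 15.00

15.00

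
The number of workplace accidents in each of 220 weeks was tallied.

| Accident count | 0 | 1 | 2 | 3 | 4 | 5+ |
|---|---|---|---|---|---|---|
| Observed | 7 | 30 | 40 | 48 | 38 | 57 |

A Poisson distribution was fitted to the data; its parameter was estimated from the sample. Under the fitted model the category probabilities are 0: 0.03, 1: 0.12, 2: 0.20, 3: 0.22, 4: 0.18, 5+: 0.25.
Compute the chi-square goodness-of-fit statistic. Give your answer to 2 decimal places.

Expected counts E_i = n·p_i: 220×0.03 = 6.6, 220×0.12 = 26.4, 220×0.20 = 44, 220×0.22 = 48.4, 220×0.18 = 39.6, 220×0.25 = 55.
cat         O        E   (O−E)²/E
0           7      6.6      0.024
1          30     26.4      0.491
2          40       44      0.364
3          48     48.4      0.003
4          38     39.6      0.065
5+         57       55      0.073
Sum = 1.02

1.02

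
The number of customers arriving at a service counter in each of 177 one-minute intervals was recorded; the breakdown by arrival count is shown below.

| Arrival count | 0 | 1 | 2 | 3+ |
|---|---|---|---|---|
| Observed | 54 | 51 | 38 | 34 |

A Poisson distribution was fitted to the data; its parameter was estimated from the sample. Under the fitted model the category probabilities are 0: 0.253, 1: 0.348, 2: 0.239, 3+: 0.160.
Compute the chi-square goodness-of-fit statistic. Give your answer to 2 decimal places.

Expected counts E_i = n·p_i: 177×0.253 = 44.781, 177×0.348 = 61.596, 177×0.239 = 42.303, 177×0.160 = 28.32.
χ² = (54−44.781)²/44.781 + (51−61.596)²/61.596 + (38−42.303)²/42.303 + (34−28.32)²/28.32
   = 1.898 + 1.823 + 0.438 + 1.139
Sum = 5.30

5.30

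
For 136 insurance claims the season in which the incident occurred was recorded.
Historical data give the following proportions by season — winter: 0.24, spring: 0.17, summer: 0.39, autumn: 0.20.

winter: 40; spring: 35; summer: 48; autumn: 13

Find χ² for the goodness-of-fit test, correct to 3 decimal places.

Expected counts E_i = n·p_i: 136×0.24 = 32.64, 136×0.17 = 23.12, 136×0.39 = 53.04, 136×0.20 = 27.2.
χ² = (40−32.64)²/32.64 + (35−23.12)²/23.12 + (48−53.04)²/53.04 + (13−27.2)²/27.2
   = 1.6596 + 6.1044 + 0.4789 + 7.4132
Sum = 15.656

15.656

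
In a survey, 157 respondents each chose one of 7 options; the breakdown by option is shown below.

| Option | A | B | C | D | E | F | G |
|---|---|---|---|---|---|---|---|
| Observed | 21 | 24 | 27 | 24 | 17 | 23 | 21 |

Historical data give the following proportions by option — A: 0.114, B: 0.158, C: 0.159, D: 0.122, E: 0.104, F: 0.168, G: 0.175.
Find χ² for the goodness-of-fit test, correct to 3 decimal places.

3.942

Expected counts E_i = n·p_i: 157×0.114 = 17.898, 157×0.158 = 24.806, 157×0.159 = 24.963, 157×0.122 = 19.154, 157×0.104 = 16.328, 157×0.168 = 26.376, 157×0.175 = 27.475.
A: (21 − 17.898)²/17.898 = 9.622404/17.898 = 0.5376
B: (24 − 24.806)²/24.806 = 0.649636/24.806 = 0.0262
C: (27 − 24.963)²/24.963 = 4.149369/24.963 = 0.1662
D: (24 − 19.154)²/19.154 = 23.483716/19.154 = 1.2260
E: (17 − 16.328)²/16.328 = 0.451584/16.328 = 0.0277
F: (23 − 26.376)²/26.376 = 11.397376/26.376 = 0.4321
G: (21 − 27.475)²/27.475 = 41.925625/27.475 = 1.5260
Sum = 3.942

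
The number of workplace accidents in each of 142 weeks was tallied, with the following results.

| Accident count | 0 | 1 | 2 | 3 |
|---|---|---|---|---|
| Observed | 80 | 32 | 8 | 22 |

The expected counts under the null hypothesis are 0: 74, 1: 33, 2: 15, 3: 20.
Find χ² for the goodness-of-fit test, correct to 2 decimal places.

3.98

χ² = (80−74)²/74 + (32−33)²/33 + (8−15)²/15 + (22−20)²/20
   = 0.486 + 0.030 + 3.267 + 0.200
Sum = 3.98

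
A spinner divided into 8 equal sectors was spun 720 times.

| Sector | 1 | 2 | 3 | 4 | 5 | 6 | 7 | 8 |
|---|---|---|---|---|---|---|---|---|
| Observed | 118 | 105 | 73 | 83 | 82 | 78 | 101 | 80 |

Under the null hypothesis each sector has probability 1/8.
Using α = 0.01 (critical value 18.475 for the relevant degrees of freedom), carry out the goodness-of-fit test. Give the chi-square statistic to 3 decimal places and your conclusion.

19.733; reject

Under H₀ each category has probability 1/8, so each expected count is 720/8 = 90.
cat         O        E   (O−E)²/E
1         118       90     8.7111
2         105       90     2.5000
3          73       90     3.2111
4          83       90     0.5444
5          82       90     0.7111
6          78       90     1.6000
7         101       90     1.3444
8          80       90     1.1111
Sum = 19.733
df = 7. Since 19.733 > 18.475, we reject H₀.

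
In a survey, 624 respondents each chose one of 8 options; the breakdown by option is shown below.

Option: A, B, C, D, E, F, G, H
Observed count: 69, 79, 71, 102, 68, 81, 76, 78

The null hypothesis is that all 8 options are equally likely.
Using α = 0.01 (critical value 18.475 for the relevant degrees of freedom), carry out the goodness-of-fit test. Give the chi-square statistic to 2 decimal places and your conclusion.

10.51; do not reject

Expected count for each of the 8 categories: 624/8 = 78.
χ² = (69−78)²/78 + (79−78)²/78 + (71−78)²/78 + (102−78)²/78 + (68−78)²/78 + (81−78)²/78 + (76−78)²/78 + (78−78)²/78
   = 1.038 + 0.013 + 0.628 + 7.385 + 1.282 + 0.115 + 0.051 + 0.000
Sum = 10.51
df = 7. Since 10.51 < 18.475, we do not reject H₀.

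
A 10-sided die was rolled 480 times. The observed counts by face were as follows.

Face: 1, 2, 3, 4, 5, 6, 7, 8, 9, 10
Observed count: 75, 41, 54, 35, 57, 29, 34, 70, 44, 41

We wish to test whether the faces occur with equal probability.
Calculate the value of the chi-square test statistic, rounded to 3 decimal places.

Under H₀ each category has probability 1/10, so each expected count is 480/10 = 48.
1: (75 − 48)²/48 = 729/48 = 15.1875
2: (41 − 48)²/48 = 49/48 = 1.0208
3: (54 − 48)²/48 = 36/48 = 0.7500
4: (35 − 48)²/48 = 169/48 = 3.5208
5: (57 − 48)²/48 = 81/48 = 1.6875
6: (29 − 48)²/48 = 361/48 = 7.5208
7: (34 − 48)²/48 = 196/48 = 4.0833
8: (70 − 48)²/48 = 484/48 = 10.0833
9: (44 − 48)²/48 = 16/48 = 0.3333
10: (41 − 48)²/48 = 49/48 = 1.0208
Sum = 45.208

45.208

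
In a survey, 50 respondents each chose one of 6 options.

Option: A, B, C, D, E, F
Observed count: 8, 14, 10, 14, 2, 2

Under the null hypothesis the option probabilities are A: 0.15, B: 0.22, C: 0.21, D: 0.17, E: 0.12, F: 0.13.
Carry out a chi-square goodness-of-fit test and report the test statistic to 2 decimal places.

Expected counts E_i = n·p_i: 50×0.15 = 7.5, 50×0.22 = 11, 50×0.21 = 10.5, 50×0.17 = 8.5, 50×0.12 = 6, 50×0.13 = 6.5.
A: (8 − 7.5)²/7.5 = 0.25/7.5 = 0.033
B: (14 − 11)²/11 = 9/11 = 0.818
C: (10 − 10.5)²/10.5 = 0.25/10.5 = 0.024
D: (14 − 8.5)²/8.5 = 30.25/8.5 = 3.559
E: (2 − 6)²/6 = 16/6 = 2.667
F: (2 − 6.5)²/6.5 = 20.25/6.5 = 3.115
Sum = 10.22

10.22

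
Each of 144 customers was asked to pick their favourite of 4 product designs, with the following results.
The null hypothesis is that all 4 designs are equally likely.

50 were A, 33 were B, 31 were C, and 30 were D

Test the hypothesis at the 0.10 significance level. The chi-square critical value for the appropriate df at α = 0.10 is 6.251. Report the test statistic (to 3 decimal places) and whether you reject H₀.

7.389; reject

Expected count for each of the 4 categories: 144/4 = 36.
cat         O        E   (O−E)²/E
A          50       36     5.4444
B          33       36     0.2500
C          31       36     0.6944
D          30       36     1.0000
Sum = 7.389
df = 3. Since 7.389 > 6.251, we reject H₀.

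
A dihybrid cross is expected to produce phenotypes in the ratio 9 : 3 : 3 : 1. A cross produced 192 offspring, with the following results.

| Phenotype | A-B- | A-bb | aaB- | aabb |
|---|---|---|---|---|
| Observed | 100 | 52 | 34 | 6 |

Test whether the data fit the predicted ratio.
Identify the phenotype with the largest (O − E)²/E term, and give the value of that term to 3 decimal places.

A-bb, 7.111

Ratio total = 16. Expected counts: 192×9/16 = 108, 192×3/16 = 36, 192×3/16 = 36, 192×1/16 = 12.
χ² = (100−108)²/108 + (52−36)²/36 + (34−36)²/36 + (6−12)²/12
   = 0.5926 + 7.1111 + 0.1111 + 3.0000
The largest term is for A-bb: 7.111.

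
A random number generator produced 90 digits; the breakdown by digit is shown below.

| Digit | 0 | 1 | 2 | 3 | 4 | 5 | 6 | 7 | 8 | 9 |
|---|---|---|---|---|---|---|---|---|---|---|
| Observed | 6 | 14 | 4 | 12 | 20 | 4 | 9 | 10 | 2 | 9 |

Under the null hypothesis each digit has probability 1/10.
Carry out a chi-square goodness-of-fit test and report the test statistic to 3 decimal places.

29.333

Expected count for each of the 10 categories: 90/10 = 9.
0: (6 − 9)²/9 = 9/9 = 1.0000
1: (14 − 9)²/9 = 25/9 = 2.7778
2: (4 − 9)²/9 = 25/9 = 2.7778
3: (12 − 9)²/9 = 9/9 = 1.0000
4: (20 − 9)²/9 = 121/9 = 13.4444
5: (4 − 9)²/9 = 25/9 = 2.7778
6: (9 − 9)²/9 = 0/9 = 0.0000
7: (10 − 9)²/9 = 1/9 = 0.1111
8: (2 − 9)²/9 = 49/9 = 5.4444
9: (9 − 9)²/9 = 0/9 = 0.0000
Sum = 29.333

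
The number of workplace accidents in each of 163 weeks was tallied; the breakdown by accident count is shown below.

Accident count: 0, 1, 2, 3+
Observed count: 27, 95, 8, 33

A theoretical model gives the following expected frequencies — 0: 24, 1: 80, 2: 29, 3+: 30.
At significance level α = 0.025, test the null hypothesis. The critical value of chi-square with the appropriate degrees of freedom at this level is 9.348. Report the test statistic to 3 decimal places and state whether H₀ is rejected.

18.694; reject

0: (27 − 24)²/24 = 9/24 = 0.3750
1: (95 − 80)²/80 = 225/80 = 2.8125
2: (8 − 29)²/29 = 441/29 = 15.2069
3+: (33 − 30)²/30 = 9/30 = 0.3000
Sum = 18.694
df = 3. Since 18.694 > 9.348, we reject H₀.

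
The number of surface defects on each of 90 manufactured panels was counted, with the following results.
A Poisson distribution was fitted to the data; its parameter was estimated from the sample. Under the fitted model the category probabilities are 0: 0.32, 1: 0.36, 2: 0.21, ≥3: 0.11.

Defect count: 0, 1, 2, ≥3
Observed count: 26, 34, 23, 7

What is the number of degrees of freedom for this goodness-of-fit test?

2

There are k = 4 categories and 1 parameter estimated from the data, so df = 4 − 1 − 1 = 2.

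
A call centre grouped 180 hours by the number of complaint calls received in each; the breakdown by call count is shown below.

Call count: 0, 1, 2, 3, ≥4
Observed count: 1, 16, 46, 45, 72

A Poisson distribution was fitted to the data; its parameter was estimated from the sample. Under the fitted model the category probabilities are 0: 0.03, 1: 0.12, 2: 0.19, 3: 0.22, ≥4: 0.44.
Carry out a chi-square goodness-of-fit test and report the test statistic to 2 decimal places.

Expected counts E_i = n·p_i: 180×0.03 = 5.4, 180×0.12 = 21.6, 180×0.19 = 34.2, 180×0.22 = 39.6, 180×0.44 = 79.2.
cat         O        E   (O−E)²/E
0           1      5.4      3.585
1          16     21.6      1.452
2          46     34.2      4.071
3          45     39.6      0.736
≥4         72     79.2      0.655
Sum = 10.50

10.50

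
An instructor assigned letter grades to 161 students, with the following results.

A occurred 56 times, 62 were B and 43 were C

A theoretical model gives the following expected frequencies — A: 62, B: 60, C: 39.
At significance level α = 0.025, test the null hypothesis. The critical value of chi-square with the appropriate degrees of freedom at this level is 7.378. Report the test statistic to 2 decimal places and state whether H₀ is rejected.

1.06; do not reject

cat         O        E   (O−E)²/E
A          56       62      0.581
B          62       60      0.067
C          43       39      0.410
Sum = 1.06
df = 2. Since 1.06 < 7.378, we do not reject H₀.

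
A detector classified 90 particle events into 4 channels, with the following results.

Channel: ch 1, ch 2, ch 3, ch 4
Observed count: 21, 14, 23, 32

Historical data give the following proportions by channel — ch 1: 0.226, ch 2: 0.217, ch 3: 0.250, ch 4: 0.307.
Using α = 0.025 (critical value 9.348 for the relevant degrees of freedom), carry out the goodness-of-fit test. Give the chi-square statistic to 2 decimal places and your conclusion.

Expected counts E_i = n·p_i: 90×0.226 = 20.34, 90×0.217 = 19.53, 90×0.250 = 22.5, 90×0.307 = 27.63.
cat         O        E   (O−E)²/E
ch 1       21    20.34      0.021
ch 2       14    19.53      1.566
ch 3       23     22.5      0.011
ch 4       32    27.63      0.691
Sum = 2.29
df = 3. Since 2.29 < 9.348, we do not reject H₀.

2.29; do not reject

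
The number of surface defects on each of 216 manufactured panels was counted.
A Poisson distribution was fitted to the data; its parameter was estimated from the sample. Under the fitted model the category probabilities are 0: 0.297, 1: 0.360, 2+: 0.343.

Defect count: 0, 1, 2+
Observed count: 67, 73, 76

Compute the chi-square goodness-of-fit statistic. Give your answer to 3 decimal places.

Expected counts E_i = n·p_i: 216×0.297 = 64.152, 216×0.360 = 77.76, 216×0.343 = 74.088.
cat         O        E   (O−E)²/E
0          67   64.152     0.1264
1          73    77.76     0.2914
2+         76   74.088     0.0493
Sum = 0.467

0.467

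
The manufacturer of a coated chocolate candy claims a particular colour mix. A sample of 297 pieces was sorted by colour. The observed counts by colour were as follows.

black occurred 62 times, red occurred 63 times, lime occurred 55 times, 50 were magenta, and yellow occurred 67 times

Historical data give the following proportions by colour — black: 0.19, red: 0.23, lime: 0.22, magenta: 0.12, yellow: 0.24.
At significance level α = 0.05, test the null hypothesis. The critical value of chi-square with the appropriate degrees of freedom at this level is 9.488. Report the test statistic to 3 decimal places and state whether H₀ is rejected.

8.642; do not reject

Expected counts E_i = n·p_i: 297×0.19 = 56.43, 297×0.23 = 68.31, 297×0.22 = 65.34, 297×0.12 = 35.64, 297×0.24 = 71.28.
cat          O        E   (O−E)²/E
black       62    56.43     0.5498
red         63    68.31     0.4128
lime        55    65.34     1.6363
magenta     50    35.64     5.7859
yellow      67    71.28     0.2570
Sum = 8.642
df = 4. Since 8.642 < 9.488, we do not reject H₀.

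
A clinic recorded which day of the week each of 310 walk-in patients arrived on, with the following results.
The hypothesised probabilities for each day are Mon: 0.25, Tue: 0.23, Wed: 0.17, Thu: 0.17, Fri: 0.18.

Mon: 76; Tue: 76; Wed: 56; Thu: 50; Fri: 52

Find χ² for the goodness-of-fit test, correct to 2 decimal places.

Expected counts E_i = n·p_i: 310×0.25 = 77.5, 310×0.23 = 71.3, 310×0.17 = 52.7, 310×0.17 = 52.7, 310×0.18 = 55.8.
cat         O        E   (O−E)²/E
Mon        76     77.5      0.029
Tue        76     71.3      0.310
Wed        56     52.7      0.207
Thu        50     52.7      0.138
Fri        52     55.8      0.259
Sum = 0.94

0.94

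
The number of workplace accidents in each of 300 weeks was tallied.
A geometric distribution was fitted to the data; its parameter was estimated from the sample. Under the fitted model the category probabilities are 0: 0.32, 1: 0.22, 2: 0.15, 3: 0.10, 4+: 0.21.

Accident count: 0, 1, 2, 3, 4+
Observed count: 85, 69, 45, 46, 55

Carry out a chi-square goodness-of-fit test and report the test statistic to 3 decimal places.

Expected counts E_i = n·p_i: 300×0.32 = 96, 300×0.22 = 66, 300×0.15 = 45, 300×0.10 = 30, 300×0.21 = 63.
χ² = (85−96)²/96 + (69−66)²/66 + (45−45)²/45 + (46−30)²/30 + (55−63)²/63
   = 1.2604 + 0.1364 + 0.0000 + 8.5333 + 1.0159
Sum = 10.946

10.946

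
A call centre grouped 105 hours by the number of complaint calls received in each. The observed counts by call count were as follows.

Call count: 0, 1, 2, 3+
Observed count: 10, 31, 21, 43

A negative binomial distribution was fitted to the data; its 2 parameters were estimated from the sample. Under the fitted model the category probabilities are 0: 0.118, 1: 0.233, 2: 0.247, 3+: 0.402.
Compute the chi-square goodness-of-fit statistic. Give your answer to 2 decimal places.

3.16

Expected counts E_i = n·p_i: 105×0.118 = 12.39, 105×0.233 = 24.465, 105×0.247 = 25.935, 105×0.402 = 42.21.
χ² = (10−12.39)²/12.39 + (31−24.465)²/24.465 + (21−25.935)²/25.935 + (43−42.21)²/42.21
   = 0.461 + 1.746 + 0.939 + 0.015
Sum = 3.16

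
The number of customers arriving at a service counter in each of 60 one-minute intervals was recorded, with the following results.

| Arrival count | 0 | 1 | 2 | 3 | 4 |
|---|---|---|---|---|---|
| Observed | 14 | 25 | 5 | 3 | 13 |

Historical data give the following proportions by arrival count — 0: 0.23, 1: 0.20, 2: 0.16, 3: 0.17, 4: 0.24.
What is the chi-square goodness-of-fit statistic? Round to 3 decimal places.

Expected counts E_i = n·p_i: 60×0.23 = 13.8, 60×0.20 = 12, 60×0.16 = 9.6, 60×0.17 = 10.2, 60×0.24 = 14.4.
χ² = (14−13.8)²/13.8 + (25−12)²/12 + (5−9.6)²/9.6 + (3−10.2)²/10.2 + (13−14.4)²/14.4
   = 0.0029 + 14.0833 + 2.2042 + 5.0824 + 0.1361
Sum = 21.509

21.509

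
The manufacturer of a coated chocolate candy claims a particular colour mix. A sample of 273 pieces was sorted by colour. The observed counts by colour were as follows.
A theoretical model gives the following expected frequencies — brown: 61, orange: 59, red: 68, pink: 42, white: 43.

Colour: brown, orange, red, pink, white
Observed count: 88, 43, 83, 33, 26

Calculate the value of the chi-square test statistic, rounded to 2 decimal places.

28.25

brown: (88 − 61)²/61 = 729/61 = 11.951
orange: (43 − 59)²/59 = 256/59 = 4.339
red: (83 − 68)²/68 = 225/68 = 3.309
pink: (33 − 42)²/42 = 81/42 = 1.929
white: (26 − 43)²/43 = 289/43 = 6.721
Sum = 28.25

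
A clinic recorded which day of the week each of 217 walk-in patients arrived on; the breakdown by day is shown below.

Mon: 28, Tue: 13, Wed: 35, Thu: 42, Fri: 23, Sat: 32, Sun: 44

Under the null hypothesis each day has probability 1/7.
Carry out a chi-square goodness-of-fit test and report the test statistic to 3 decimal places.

Under H₀ each category has probability 1/7, so each expected count is 217/7 = 31.
χ² = (28−31)²/31 + (13−31)²/31 + (35−31)²/31 + (42−31)²/31 + (23−31)²/31 + (32−31)²/31 + (44−31)²/31
   = 0.2903 + 10.4516 + 0.5161 + 3.9032 + 2.0645 + 0.0323 + 5.4516
Sum = 22.710

22.710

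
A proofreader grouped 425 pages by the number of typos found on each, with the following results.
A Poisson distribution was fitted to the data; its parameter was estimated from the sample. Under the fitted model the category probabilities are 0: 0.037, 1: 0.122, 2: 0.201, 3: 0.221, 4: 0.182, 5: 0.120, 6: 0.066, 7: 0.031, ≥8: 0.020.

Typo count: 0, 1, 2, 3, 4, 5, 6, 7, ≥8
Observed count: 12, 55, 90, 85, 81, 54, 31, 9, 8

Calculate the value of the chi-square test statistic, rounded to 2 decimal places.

Expected counts E_i = n·p_i: 425×0.037 = 15.725, 425×0.122 = 51.85, 425×0.201 = 85.425, 425×0.221 = 93.925, 425×0.182 = 77.35, 425×0.120 = 51, 425×0.066 = 28.05, 425×0.031 = 13.175, 425×0.020 = 8.5.
cat         O        E   (O−E)²/E
0          12   15.725      0.882
1          55    51.85      0.191
2          90   85.425      0.245
3          85   93.925      0.848
4          81    77.35      0.172
5          54       51      0.176
6          31    28.05      0.310
7           9   13.175      1.323
≥8          8      8.5      0.029
Sum = 4.18

4.18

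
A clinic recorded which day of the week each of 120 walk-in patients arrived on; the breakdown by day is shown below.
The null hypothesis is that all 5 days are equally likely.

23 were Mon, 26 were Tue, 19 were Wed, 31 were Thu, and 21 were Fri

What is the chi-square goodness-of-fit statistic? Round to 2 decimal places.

Under H₀ each category has probability 1/5, so each expected count is 120/5 = 24.
Mon: (23 − 24)²/24 = 1/24 = 0.042
Tue: (26 − 24)²/24 = 4/24 = 0.167
Wed: (19 − 24)²/24 = 25/24 = 1.042
Thu: (31 − 24)²/24 = 49/24 = 2.042
Fri: (21 − 24)²/24 = 9/24 = 0.375
Sum = 3.67

3.67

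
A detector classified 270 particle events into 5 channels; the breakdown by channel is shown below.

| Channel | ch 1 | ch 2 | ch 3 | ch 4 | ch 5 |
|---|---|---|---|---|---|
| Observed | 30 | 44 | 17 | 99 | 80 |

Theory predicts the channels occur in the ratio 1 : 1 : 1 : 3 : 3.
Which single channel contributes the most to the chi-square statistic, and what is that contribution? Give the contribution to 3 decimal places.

ch 2, 6.533

Ratio total = 9. Expected counts: 270×1/9 = 30, 270×1/9 = 30, 270×1/9 = 30, 270×3/9 = 90, 270×3/9 = 90.
cat         O        E   (O−E)²/E
ch 1       30       30     0.0000
ch 2       44       30     6.5333
ch 3       17       30     5.6333
ch 4       99       90     0.9000
ch 5       80       90     1.1111
The largest term is for ch 2: 6.533.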